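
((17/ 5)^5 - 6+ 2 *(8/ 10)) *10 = 2812214/ 625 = 4499.54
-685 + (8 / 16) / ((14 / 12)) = -4792 / 7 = -684.57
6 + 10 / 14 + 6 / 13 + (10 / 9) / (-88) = 258133 / 36036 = 7.16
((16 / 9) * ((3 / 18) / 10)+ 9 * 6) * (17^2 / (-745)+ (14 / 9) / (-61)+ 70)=207596423146 / 55215675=3759.74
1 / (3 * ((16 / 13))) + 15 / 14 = 451 / 336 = 1.34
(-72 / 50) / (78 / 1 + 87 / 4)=-48 / 3325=-0.01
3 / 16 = 0.19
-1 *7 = -7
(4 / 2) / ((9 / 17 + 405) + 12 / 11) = 0.00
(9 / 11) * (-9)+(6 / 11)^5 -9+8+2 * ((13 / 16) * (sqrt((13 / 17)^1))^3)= -1339196 / 161051+169 * sqrt(221) / 2312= -7.23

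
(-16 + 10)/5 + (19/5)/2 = 7/10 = 0.70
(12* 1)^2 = 144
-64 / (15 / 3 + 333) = -32 / 169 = -0.19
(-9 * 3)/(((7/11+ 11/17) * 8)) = -1683/640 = -2.63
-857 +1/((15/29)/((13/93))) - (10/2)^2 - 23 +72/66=-13866338/15345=-903.64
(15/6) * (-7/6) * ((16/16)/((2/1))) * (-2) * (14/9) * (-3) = -245/18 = -13.61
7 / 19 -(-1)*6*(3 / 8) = 199 / 76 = 2.62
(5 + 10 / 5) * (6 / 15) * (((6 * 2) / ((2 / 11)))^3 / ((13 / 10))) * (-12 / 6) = -16099776 / 13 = -1238444.31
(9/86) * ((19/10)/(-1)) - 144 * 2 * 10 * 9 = -22291371/860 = -25920.20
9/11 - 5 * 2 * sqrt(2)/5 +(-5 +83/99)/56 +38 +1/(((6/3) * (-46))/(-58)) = 627587/15939 - 2 * sqrt(2) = 36.55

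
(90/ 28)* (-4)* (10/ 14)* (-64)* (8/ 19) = 230400/ 931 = 247.48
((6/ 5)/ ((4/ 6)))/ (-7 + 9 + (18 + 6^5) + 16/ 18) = 81/ 350860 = 0.00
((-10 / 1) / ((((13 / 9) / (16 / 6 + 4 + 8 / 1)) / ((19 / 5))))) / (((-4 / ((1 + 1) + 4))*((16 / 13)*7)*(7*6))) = 1.60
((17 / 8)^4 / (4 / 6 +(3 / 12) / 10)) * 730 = 457277475 / 21248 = 21520.97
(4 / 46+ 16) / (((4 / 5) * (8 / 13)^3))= 2032225 / 23552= 86.29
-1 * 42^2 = -1764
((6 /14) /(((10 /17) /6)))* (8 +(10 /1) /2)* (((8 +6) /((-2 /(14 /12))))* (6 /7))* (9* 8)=-143208 /5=-28641.60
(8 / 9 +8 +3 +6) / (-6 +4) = -161 / 18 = -8.94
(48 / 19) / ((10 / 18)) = 432 / 95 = 4.55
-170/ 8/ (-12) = 85/ 48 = 1.77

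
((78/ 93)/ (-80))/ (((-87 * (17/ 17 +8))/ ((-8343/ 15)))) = -1339/ 179800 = -0.01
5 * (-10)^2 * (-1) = -500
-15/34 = -0.44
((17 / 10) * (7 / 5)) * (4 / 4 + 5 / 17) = 77 / 25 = 3.08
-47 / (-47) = 1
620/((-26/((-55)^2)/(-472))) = 442618000/13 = 34047538.46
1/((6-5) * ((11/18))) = 1.64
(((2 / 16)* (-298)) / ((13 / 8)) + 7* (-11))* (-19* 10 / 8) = 123405 / 52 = 2373.17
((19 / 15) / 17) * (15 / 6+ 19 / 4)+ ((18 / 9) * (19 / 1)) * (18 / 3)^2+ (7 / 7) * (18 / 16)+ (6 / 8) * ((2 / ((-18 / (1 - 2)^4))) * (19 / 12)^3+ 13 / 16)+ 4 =1373.94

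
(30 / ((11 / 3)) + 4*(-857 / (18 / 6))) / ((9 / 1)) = -37438 / 297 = -126.05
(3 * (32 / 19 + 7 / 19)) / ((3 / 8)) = 312 / 19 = 16.42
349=349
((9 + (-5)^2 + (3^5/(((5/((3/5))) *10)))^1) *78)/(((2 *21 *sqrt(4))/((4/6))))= 119977/5250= 22.85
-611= -611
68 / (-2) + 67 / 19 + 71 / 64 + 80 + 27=77.64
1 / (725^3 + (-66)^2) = 1 / 381082481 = 0.00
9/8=1.12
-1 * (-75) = 75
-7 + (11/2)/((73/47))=-505/146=-3.46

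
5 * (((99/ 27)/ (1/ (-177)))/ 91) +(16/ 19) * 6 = -30.61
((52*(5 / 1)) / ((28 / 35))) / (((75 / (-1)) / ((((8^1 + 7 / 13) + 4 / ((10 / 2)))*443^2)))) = -119123143 / 15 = -7941542.87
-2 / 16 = -1 / 8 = -0.12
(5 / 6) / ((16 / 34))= 85 / 48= 1.77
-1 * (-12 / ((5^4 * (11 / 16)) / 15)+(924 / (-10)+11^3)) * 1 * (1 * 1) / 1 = -1702499 / 1375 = -1238.18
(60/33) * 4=7.27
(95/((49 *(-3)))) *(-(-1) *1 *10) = -950/147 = -6.46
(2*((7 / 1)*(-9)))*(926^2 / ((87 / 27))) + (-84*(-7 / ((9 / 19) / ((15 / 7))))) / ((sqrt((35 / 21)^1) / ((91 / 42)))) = -33525804.15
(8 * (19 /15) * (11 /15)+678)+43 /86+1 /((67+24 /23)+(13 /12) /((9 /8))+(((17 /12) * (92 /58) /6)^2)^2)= 582164144455771657243 /848703083494431150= 685.95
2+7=9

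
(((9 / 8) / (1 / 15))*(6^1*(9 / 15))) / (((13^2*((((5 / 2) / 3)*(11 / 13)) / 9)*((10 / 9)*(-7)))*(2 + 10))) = -19683 / 400400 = -0.05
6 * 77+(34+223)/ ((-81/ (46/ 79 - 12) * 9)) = 466.03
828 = 828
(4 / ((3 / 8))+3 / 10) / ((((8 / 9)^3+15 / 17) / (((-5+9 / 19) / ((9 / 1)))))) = -6493473 / 1865705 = -3.48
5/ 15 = 1/ 3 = 0.33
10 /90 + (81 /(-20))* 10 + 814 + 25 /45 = 4645 /6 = 774.17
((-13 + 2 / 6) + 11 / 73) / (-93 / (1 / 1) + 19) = 2741 / 16206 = 0.17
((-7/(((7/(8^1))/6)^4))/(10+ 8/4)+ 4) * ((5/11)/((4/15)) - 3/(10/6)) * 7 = 330747/385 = 859.08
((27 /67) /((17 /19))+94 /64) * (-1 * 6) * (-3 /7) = 629541 /127568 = 4.93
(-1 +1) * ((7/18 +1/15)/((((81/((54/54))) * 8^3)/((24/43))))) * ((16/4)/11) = 0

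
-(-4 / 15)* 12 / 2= 8 / 5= 1.60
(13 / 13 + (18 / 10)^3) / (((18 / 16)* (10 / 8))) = 27328 / 5625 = 4.86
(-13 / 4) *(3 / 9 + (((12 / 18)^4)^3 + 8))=-57626023 / 2125764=-27.11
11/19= 0.58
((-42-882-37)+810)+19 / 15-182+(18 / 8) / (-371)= -7384519 / 22260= -331.74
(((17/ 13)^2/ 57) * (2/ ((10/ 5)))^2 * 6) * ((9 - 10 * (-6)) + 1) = 40460/ 3211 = 12.60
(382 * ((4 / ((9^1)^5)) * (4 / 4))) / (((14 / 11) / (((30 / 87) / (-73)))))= -84040 / 875047131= -0.00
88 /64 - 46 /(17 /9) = -3125 /136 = -22.98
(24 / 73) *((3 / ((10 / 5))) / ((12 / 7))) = 21 / 73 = 0.29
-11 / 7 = -1.57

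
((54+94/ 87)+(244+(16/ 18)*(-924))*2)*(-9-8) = 542096/ 29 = 18692.97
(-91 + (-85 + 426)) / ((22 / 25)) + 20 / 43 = 134595 / 473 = 284.56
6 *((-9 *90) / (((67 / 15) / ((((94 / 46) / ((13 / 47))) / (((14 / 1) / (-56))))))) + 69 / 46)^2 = 138384771721380603 / 802642178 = 172411537.19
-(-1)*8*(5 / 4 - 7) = -46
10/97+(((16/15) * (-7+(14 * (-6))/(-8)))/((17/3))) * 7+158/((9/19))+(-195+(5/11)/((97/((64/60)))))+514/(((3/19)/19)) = 50603409361/816255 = 61994.61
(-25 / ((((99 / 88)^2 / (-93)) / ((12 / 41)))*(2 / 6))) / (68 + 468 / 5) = 124000 / 12423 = 9.98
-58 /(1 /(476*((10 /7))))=-39440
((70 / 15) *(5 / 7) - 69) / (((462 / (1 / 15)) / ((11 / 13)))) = -197 / 24570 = -0.01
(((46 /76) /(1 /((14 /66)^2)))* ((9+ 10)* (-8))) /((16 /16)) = -4508 /1089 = -4.14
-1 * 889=-889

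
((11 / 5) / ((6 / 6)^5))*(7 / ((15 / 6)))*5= 154 / 5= 30.80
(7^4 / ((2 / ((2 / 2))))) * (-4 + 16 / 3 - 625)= -4492271 / 6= -748711.83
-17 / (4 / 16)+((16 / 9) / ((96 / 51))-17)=-1513 / 18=-84.06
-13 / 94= -0.14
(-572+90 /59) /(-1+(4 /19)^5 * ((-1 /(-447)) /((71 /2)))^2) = 83943689715558937998 /147147117868258465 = 570.47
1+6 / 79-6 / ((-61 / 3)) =6607 / 4819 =1.37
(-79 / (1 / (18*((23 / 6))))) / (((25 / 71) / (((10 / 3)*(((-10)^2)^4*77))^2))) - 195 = -30595300120000000000000585 / 3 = -10198433373333333333333530.00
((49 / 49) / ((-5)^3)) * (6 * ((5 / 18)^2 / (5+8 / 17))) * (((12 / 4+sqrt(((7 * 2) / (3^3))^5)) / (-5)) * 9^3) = 1666 * sqrt(42) / 564975+459 / 1550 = 0.32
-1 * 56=-56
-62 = -62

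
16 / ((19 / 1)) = 16 / 19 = 0.84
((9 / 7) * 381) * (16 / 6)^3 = 65024 / 7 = 9289.14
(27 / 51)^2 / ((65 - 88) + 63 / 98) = -1134 / 90457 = -0.01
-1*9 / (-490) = 9 / 490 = 0.02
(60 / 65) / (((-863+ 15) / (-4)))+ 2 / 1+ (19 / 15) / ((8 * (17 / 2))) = 1421711 / 702780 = 2.02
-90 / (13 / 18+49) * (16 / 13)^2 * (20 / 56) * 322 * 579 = -5522826240 / 30251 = -182566.73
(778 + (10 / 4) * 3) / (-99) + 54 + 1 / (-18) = 4555 / 99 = 46.01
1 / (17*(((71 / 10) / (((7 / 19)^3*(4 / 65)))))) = 2744 / 107624569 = 0.00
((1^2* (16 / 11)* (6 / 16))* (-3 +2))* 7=-42 / 11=-3.82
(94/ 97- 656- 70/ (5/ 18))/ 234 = -43991/ 11349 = -3.88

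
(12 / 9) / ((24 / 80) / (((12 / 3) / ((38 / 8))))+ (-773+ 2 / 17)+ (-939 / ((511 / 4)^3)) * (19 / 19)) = -0.00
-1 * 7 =-7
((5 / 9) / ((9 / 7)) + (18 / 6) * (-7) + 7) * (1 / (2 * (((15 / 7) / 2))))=-7693 / 1215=-6.33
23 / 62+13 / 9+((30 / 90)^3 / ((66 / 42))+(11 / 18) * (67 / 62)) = 92047 / 36828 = 2.50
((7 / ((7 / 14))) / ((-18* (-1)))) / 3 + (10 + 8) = 493 / 27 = 18.26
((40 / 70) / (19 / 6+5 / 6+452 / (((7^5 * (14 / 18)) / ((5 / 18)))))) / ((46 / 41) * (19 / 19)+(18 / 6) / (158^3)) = 5435948246288 / 42794623028925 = 0.13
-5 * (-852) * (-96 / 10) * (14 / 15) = -190848 / 5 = -38169.60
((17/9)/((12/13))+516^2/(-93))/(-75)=1915673/50220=38.15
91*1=91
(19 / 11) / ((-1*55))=-19 / 605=-0.03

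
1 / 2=0.50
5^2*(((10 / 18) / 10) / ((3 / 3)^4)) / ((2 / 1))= 25 / 36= 0.69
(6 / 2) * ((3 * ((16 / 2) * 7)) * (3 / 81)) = 18.67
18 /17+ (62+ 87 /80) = 87239 /1360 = 64.15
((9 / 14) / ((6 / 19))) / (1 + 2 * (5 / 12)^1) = 171 / 154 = 1.11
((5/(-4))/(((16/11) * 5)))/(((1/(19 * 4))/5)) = -1045/16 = -65.31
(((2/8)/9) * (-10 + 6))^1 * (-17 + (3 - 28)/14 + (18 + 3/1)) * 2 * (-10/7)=310/441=0.70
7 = 7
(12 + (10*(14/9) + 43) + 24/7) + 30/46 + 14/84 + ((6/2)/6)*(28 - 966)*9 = -12015679/2898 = -4146.20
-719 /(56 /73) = -52487 /56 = -937.27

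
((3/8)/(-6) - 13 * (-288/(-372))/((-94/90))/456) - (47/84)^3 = -0.22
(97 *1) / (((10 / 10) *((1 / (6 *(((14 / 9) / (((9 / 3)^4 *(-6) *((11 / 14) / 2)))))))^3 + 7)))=-5842919936 / 515235016843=-0.01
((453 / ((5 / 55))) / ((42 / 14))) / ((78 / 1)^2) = 1661 / 6084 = 0.27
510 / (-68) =-15 / 2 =-7.50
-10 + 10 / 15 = -28 / 3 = -9.33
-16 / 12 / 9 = -4 / 27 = -0.15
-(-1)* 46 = 46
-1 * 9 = -9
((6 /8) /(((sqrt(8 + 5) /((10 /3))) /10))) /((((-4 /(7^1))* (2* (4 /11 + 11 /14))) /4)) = -13475* sqrt(13) /2301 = -21.11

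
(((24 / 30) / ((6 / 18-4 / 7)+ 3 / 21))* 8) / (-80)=0.84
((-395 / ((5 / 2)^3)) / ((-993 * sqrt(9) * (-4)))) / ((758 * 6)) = -79 / 169356150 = -0.00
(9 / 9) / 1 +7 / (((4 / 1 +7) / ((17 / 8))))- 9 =-585 / 88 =-6.65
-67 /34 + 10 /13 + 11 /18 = -1174 /1989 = -0.59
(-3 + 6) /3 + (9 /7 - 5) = -19 /7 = -2.71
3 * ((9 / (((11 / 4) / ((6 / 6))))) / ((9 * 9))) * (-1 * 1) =-0.12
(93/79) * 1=93/79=1.18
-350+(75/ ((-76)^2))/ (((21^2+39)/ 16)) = -4043195/ 11552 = -350.00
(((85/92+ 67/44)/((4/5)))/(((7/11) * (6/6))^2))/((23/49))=34045/2116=16.09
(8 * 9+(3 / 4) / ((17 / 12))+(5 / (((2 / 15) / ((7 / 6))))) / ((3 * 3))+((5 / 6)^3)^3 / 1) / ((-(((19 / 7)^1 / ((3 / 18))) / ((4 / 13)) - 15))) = -2.05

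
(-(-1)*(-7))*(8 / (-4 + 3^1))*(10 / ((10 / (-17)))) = -952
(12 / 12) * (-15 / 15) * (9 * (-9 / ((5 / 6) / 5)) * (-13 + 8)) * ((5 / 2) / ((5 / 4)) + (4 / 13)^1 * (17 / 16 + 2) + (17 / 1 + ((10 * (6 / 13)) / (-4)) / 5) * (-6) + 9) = 5602365 / 26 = 215475.58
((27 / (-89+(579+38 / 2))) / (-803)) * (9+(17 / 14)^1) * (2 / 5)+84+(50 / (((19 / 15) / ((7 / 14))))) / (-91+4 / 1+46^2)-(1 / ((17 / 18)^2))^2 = 346514603284495764 / 4187357302245145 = 82.75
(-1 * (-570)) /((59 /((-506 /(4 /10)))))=-721050 /59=-12221.19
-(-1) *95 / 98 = 95 / 98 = 0.97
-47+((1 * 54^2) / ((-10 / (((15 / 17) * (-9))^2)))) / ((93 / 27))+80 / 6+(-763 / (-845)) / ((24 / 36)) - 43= -245917370147 / 45422130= -5414.04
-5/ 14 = -0.36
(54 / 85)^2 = 2916 / 7225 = 0.40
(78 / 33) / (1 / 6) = 156 / 11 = 14.18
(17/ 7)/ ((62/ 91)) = 221/ 62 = 3.56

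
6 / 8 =3 / 4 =0.75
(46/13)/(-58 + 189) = 0.03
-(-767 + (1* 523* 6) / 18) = 1778 / 3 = 592.67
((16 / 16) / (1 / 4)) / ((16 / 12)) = 3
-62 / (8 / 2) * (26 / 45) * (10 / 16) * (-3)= 403 / 24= 16.79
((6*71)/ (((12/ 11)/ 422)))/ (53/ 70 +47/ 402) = 105391335/ 559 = 188535.48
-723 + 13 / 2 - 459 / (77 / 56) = -23107 / 22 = -1050.32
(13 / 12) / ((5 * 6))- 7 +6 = -347 / 360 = -0.96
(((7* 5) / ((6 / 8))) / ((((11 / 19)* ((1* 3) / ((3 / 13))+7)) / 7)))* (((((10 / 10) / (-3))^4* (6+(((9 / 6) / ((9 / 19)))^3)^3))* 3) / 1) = 300478540642105 / 8979227136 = 33463.74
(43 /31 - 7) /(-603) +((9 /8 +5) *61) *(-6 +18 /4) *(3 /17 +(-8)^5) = 31124432293757 /1694832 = 18364317.11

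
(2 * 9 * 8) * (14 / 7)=288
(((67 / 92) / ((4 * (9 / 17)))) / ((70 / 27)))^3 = 39896512713 / 17093758976000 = 0.00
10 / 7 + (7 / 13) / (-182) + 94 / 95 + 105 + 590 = 156757989 / 224770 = 697.42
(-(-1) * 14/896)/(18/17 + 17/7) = 119/26560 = 0.00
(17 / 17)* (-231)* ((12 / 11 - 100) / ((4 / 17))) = 97104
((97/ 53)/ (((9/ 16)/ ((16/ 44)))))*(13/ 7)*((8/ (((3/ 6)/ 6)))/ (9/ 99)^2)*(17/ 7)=482932736/ 7791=61985.98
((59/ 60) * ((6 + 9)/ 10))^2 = 3481/ 1600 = 2.18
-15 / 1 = -15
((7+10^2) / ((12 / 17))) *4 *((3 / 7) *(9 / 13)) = 179.90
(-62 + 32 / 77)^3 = -106631286488 / 456533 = -233567.53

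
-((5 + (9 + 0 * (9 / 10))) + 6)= -20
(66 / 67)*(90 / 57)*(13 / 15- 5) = -8184 / 1273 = -6.43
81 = 81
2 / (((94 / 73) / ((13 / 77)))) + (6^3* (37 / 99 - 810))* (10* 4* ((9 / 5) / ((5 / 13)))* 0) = 949 / 3619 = 0.26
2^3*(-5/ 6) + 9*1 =7/ 3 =2.33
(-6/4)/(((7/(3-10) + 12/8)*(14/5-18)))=15/76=0.20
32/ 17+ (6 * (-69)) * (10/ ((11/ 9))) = -3385.39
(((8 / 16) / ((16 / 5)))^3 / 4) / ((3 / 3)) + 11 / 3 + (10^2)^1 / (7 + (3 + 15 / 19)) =12.94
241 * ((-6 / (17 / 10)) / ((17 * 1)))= -14460 / 289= -50.03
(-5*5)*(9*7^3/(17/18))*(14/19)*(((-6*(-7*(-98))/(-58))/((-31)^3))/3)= 13341396600/279052297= 47.81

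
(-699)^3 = -341532099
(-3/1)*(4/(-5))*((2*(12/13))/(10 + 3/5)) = 288/689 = 0.42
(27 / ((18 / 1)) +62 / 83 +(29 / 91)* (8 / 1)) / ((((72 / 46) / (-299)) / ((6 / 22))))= -38328695 / 153384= -249.89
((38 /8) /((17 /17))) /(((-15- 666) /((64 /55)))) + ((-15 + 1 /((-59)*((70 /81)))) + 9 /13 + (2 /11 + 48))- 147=-113.15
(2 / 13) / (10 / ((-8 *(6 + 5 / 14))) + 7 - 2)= 0.03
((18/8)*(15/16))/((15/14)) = 63/32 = 1.97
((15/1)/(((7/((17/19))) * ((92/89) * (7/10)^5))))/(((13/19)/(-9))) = -5106375000/35177051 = -145.16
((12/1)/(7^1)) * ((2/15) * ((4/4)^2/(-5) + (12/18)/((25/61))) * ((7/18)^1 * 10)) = 856/675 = 1.27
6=6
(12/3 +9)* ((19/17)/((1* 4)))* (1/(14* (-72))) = -247/68544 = -0.00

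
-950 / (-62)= 475 / 31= 15.32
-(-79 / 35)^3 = 493039 / 42875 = 11.50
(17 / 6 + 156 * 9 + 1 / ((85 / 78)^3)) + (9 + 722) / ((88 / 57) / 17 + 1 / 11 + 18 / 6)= 1637.36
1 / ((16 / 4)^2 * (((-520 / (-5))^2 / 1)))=1 / 173056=0.00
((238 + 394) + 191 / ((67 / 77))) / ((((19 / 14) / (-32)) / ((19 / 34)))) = -12779424 / 1139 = -11219.86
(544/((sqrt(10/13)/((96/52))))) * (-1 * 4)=-4580.35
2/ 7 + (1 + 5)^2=254/ 7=36.29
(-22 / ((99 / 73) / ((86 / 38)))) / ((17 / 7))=-43946 / 2907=-15.12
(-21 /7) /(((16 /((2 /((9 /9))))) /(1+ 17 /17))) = -3 /4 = -0.75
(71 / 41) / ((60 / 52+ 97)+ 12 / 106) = 48919 / 2775946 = 0.02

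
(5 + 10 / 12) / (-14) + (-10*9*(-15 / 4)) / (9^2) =15 / 4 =3.75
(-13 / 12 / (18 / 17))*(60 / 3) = -1105 / 54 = -20.46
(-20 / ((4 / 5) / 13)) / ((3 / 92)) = -29900 / 3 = -9966.67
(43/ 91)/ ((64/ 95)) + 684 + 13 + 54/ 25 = 101899821/ 145600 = 699.86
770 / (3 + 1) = 192.50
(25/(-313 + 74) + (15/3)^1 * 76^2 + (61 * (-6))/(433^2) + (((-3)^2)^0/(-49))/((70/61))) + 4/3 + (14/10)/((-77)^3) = 3544969383958868849/122743109023458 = 28881.21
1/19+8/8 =20/19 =1.05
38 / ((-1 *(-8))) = 19 / 4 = 4.75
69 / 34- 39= -1257 / 34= -36.97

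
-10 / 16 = -5 / 8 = -0.62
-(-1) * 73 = 73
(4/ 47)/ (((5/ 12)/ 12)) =576/ 235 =2.45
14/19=0.74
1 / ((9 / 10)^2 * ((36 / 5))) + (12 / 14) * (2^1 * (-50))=-436525 / 5103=-85.54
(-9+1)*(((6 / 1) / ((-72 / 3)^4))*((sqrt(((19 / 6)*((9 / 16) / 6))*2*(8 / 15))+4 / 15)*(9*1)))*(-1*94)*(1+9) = 47 / 144+47*sqrt(285) / 1152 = 1.02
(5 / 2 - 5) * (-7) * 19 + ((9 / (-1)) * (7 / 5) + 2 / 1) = 3219 / 10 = 321.90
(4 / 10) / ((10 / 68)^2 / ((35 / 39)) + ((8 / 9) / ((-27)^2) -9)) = -106183224 / 2382401885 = -0.04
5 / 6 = 0.83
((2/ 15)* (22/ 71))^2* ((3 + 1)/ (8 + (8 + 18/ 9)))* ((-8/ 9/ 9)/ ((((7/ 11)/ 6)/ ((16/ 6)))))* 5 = -5451776/ 1157590035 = -0.00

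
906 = 906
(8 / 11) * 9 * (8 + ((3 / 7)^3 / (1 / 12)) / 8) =200484 / 3773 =53.14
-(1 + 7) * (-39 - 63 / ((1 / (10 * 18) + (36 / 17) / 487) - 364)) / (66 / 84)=395.33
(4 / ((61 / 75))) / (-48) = -25 / 244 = -0.10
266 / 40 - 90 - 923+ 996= -207 / 20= -10.35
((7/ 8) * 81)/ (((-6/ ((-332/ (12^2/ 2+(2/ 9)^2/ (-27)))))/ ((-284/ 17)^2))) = 172943951229/ 11376485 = 15201.88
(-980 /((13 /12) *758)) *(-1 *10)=58800 /4927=11.93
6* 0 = 0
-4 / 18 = -2 / 9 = -0.22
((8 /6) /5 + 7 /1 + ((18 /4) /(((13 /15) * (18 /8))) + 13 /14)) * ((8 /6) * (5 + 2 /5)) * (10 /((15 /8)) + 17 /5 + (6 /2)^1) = 10092896 /11375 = 887.29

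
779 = 779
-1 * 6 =-6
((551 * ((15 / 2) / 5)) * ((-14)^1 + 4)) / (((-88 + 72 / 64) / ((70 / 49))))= 132240 / 973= 135.91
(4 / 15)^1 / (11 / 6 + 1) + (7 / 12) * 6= 611 / 170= 3.59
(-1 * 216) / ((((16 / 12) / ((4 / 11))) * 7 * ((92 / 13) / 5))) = -10530 / 1771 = -5.95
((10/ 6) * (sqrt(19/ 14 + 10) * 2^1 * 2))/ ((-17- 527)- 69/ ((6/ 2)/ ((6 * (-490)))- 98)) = -480205 * sqrt(2226)/ 547876182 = -0.04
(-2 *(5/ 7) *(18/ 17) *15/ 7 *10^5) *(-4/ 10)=108000000/ 833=129651.86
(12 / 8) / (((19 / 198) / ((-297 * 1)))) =-88209 / 19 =-4642.58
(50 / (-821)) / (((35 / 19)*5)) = -38 / 5747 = -0.01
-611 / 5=-122.20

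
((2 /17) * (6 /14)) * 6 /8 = 9 /238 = 0.04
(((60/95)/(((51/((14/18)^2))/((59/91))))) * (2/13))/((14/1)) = 236/4421547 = 0.00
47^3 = 103823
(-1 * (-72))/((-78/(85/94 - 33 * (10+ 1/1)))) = 334.24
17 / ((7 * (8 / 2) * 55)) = 17 / 1540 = 0.01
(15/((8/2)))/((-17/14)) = -105/34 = -3.09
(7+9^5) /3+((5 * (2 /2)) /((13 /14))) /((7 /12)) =768088 /39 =19694.56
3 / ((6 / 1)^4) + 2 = 865 / 432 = 2.00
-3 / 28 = -0.11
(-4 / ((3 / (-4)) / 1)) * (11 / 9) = 176 / 27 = 6.52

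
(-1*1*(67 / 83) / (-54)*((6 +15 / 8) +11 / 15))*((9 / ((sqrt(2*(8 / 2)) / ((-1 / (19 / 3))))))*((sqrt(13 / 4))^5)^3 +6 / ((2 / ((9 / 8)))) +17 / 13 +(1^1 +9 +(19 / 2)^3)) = 3138511217 / 27967680 - 4342887610087*sqrt(26) / 49608130560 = -334.17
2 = 2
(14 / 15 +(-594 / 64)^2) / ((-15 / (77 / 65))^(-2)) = 84762224625 / 6071296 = 13961.14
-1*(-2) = 2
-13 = -13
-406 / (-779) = 0.52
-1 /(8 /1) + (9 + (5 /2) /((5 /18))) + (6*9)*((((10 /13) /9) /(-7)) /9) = 38879 /2184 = 17.80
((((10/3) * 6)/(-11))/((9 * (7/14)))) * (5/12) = -50/297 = -0.17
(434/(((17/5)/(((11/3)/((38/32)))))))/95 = 76384/18411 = 4.15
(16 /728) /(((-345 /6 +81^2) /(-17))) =-68 /1183637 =-0.00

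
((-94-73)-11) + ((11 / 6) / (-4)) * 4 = -1079 / 6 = -179.83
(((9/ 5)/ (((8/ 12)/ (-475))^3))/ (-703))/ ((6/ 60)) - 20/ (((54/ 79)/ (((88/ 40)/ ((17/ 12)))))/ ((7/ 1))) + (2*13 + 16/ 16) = 209706205991/ 22644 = 9261005.39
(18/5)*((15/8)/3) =9/4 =2.25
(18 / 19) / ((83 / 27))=486 / 1577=0.31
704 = 704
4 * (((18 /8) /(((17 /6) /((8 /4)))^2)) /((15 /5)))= 432 /289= 1.49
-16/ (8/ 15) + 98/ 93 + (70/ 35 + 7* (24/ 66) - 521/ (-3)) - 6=146561/ 1023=143.27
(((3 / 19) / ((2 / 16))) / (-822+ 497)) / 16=-3 / 12350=-0.00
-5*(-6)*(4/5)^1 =24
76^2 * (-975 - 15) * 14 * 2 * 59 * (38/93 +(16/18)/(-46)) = -2621937570560/713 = -3677331796.02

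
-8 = -8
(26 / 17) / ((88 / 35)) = 455 / 748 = 0.61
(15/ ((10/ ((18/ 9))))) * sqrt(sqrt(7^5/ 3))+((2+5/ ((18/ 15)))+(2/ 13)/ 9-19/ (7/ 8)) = -25439/ 1638+7 * 3^(3/ 4) * 7^(1/ 4) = 10.42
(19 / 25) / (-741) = -1 / 975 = -0.00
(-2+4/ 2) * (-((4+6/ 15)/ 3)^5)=0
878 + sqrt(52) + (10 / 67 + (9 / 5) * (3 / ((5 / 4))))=2 * sqrt(13) + 1478136 / 1675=889.68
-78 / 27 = -26 / 9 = -2.89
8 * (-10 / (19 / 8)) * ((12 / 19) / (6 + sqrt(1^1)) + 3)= -263040 / 2527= -104.09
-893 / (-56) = 893 / 56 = 15.95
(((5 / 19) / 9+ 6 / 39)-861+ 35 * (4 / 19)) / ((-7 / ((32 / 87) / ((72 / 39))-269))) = -133102982912 / 4061421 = -32772.52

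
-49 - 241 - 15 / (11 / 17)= -3445 / 11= -313.18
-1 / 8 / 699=-1 / 5592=-0.00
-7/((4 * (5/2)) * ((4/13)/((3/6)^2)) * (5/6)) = -273/400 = -0.68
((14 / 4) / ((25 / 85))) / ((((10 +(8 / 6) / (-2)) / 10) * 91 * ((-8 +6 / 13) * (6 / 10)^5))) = -53125 / 222264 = -0.24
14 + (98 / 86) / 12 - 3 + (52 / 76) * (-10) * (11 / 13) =52015 / 9804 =5.31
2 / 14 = 1 / 7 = 0.14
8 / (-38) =-4 / 19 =-0.21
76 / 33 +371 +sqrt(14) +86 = 463.04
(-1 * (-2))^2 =4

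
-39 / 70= -0.56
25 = 25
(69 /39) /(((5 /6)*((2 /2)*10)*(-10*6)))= -23 /6500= -0.00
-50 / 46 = -25 / 23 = -1.09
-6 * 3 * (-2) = 36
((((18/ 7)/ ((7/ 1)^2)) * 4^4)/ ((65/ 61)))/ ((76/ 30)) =421632/ 84721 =4.98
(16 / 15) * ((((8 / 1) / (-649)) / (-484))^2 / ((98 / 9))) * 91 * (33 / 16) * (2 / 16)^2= 117 / 627892754720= 0.00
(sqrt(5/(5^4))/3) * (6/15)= 2 * sqrt(5)/375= 0.01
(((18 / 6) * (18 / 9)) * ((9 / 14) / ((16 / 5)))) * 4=135 / 28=4.82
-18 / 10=-9 / 5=-1.80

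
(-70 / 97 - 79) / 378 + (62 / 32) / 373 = -22506949 / 109411344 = -0.21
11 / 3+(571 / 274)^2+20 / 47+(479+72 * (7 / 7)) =5922020149 / 10585716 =559.44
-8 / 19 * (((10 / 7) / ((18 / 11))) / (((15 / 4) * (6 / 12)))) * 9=-704 / 399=-1.76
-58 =-58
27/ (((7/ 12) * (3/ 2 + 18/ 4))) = 54/ 7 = 7.71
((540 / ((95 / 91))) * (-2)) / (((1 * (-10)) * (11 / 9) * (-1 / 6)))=-530712 / 1045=-507.86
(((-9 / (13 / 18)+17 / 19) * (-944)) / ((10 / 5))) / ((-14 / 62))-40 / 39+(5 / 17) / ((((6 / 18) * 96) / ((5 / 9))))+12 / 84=-29239710401 / 1209312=-24178.80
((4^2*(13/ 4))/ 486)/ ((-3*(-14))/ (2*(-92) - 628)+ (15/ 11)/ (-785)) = -2604316/ 1301265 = -2.00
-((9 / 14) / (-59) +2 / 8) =-395 / 1652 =-0.24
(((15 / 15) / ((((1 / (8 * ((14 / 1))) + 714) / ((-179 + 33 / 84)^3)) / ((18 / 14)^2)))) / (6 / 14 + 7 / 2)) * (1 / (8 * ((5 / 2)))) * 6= -30393228645243 / 30172303700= -1007.32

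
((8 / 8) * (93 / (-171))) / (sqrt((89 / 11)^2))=-341 / 5073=-0.07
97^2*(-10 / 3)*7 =-658630 / 3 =-219543.33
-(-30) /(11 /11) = 30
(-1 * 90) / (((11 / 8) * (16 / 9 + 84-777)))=6480 / 68431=0.09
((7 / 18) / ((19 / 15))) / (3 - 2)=35 / 114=0.31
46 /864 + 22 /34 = 0.70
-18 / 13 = -1.38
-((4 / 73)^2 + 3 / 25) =-16387 / 133225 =-0.12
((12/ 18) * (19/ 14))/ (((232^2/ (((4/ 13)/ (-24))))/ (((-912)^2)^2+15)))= -4381387849823/ 29387904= -149088.14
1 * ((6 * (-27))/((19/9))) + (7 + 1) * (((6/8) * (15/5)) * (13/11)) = -11592/209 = -55.46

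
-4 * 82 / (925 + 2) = -328 / 927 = -0.35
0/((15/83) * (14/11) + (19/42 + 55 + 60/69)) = 0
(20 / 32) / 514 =5 / 4112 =0.00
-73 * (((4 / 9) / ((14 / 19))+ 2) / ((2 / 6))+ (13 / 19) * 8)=-386900 / 399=-969.67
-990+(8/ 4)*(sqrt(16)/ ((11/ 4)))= -10858/ 11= -987.09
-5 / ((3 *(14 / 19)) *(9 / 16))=-760 / 189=-4.02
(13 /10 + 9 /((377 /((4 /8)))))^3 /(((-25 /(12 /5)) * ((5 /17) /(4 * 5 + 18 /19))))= -1227963869157864 /79536720859375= -15.44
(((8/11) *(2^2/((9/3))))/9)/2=16/297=0.05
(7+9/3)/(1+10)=10/11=0.91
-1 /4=-0.25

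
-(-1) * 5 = 5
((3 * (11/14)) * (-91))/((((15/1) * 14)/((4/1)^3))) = -2288/35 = -65.37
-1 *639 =-639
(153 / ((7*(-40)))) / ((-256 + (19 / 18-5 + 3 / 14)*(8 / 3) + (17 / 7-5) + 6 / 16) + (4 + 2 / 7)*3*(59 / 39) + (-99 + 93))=3159 / 1472425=0.00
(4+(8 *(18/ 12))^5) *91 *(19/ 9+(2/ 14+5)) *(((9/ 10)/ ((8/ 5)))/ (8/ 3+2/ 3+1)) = 85288539/ 4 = 21322134.75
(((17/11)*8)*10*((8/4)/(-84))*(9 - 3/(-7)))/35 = -272/343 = -0.79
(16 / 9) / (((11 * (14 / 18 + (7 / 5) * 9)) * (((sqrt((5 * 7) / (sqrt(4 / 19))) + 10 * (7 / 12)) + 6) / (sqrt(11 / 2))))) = -3629520 * 19^(1 / 4) * sqrt(385) / 59169493691 - 64800 * 19^(3 / 4) * sqrt(385) / 8452784813 + 766800 * sqrt(418) / 8452784813 + 42949320 * sqrt(22) / 59169493691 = 0.00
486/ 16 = 30.38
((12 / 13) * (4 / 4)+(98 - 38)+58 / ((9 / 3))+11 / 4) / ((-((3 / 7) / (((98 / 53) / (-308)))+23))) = 634501 / 369876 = 1.72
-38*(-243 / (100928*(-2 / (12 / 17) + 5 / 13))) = -9477 / 253648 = -0.04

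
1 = 1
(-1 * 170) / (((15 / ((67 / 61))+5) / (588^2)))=-393802416 / 125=-3150419.33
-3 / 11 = -0.27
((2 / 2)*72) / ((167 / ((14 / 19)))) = 1008 / 3173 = 0.32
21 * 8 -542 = -374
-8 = -8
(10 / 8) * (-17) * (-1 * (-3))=-255 / 4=-63.75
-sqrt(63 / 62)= -1.01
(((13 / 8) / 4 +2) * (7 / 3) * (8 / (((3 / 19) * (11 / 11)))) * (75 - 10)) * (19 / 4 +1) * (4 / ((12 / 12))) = 15310295 / 36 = 425285.97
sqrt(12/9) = 2* sqrt(3)/3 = 1.15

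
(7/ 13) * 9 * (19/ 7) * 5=855/ 13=65.77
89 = 89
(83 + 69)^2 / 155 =23104 / 155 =149.06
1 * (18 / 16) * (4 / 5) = 9 / 10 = 0.90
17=17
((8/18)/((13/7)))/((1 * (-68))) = -7/1989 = -0.00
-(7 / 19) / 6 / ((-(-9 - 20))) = -7 / 3306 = -0.00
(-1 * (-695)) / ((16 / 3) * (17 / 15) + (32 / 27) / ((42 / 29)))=1970325 / 19456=101.27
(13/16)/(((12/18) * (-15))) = -13/160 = -0.08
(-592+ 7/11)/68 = -6505/748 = -8.70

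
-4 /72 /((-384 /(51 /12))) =17 /27648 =0.00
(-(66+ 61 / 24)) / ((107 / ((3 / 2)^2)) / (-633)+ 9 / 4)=-3123855 / 99122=-31.52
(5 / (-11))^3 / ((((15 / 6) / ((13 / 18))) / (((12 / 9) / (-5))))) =260 / 35937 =0.01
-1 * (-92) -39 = 53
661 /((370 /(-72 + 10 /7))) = -163267 /1295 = -126.07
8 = 8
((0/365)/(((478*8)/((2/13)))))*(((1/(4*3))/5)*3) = 0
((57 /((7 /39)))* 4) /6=1482 /7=211.71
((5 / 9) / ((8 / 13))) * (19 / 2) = 1235 / 144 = 8.58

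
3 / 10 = 0.30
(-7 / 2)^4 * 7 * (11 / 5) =184877 / 80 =2310.96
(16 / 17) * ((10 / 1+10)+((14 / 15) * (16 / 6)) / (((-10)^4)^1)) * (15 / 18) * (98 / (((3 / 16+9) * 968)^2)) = 3272768 / 168387305625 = 0.00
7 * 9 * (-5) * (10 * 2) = -6300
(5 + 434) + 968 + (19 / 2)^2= 5989 / 4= 1497.25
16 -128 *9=-1136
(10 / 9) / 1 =10 / 9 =1.11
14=14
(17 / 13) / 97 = 17 / 1261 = 0.01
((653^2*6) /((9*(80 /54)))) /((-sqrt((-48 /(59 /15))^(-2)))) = -138156516 /59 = -2341635.86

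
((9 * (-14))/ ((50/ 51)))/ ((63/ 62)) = -3162/ 25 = -126.48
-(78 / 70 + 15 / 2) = -603 / 70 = -8.61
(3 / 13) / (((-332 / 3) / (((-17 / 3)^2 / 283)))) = -289 / 1221428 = -0.00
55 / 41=1.34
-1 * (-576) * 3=1728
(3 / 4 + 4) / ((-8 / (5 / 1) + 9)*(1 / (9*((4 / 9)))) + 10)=95 / 237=0.40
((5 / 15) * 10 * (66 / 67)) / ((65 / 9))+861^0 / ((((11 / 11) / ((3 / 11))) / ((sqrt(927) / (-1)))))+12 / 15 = 5464 / 4355- 9 * sqrt(103) / 11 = -7.05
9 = 9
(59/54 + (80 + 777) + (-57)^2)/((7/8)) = 887132/189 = 4693.82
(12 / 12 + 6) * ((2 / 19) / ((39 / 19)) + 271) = 1897.36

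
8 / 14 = 4 / 7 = 0.57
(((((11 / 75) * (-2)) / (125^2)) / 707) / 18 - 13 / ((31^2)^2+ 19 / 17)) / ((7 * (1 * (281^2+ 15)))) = -549363425587 / 21573040257858600000000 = -0.00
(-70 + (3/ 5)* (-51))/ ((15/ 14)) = -7042/ 75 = -93.89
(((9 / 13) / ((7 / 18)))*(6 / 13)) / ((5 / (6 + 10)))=15552 / 5915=2.63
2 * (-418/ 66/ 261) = -38/ 783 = -0.05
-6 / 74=-0.08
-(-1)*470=470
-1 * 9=-9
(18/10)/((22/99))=81/10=8.10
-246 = -246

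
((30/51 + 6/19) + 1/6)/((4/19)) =5.09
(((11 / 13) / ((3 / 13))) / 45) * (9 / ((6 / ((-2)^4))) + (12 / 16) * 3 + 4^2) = 1859 / 540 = 3.44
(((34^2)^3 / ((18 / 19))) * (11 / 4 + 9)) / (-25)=-172438792936 / 225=-766394635.27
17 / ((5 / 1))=17 / 5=3.40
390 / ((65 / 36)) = 216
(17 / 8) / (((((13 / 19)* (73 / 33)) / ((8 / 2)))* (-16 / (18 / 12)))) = -31977 / 60736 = -0.53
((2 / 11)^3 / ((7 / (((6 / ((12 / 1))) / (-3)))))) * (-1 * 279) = 372 / 9317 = 0.04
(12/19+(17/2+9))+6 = 917/38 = 24.13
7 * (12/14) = 6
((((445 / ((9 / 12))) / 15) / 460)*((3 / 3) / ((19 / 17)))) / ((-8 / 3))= -1513 / 52440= -0.03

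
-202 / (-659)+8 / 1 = 5474 / 659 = 8.31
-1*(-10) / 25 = 2 / 5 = 0.40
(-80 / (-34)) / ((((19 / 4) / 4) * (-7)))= -640 / 2261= -0.28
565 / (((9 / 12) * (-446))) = -1130 / 669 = -1.69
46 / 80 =23 / 40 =0.58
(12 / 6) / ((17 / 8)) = 16 / 17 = 0.94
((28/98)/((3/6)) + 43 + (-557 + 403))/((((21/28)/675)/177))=-17591271.43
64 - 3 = 61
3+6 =9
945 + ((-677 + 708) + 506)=1482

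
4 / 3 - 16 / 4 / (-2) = 3.33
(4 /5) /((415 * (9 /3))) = 4 /6225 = 0.00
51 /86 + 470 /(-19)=-39451 /1634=-24.14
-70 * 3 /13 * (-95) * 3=59850 /13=4603.85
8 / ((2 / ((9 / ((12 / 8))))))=24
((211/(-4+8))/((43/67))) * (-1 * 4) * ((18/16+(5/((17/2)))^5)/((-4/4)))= 191962265681/488430808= 393.02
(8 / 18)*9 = 4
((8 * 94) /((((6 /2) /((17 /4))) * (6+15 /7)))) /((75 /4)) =89488 /12825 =6.98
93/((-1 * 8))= -93/8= -11.62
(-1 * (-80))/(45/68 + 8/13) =70720/1129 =62.64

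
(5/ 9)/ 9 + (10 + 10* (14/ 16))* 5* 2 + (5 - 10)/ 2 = 14990/ 81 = 185.06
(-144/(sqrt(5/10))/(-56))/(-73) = -18 * sqrt(2)/511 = -0.05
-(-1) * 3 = 3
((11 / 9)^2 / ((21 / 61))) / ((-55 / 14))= -1.10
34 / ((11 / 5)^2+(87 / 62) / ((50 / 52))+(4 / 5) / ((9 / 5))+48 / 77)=9130275 / 1978363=4.62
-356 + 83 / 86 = -30533 / 86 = -355.03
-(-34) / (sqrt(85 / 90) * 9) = 2 * sqrt(34) / 3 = 3.89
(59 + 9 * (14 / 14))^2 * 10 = 46240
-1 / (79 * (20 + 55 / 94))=-94 / 152865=-0.00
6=6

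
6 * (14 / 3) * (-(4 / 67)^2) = -448 / 4489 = -0.10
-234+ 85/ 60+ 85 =-1771/ 12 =-147.58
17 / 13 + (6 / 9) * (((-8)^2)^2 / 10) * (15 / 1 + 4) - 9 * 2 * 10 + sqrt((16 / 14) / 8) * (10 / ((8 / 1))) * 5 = 25 * sqrt(7) / 28 + 976867 / 195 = 5011.94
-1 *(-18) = 18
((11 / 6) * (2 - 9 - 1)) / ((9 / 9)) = -14.67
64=64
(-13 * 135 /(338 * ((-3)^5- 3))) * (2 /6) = 15 /2132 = 0.01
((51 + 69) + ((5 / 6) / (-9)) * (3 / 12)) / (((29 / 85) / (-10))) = -11013875 / 3132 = -3516.56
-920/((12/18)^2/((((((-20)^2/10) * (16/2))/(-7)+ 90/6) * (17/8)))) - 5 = 3782785/28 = 135099.46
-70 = -70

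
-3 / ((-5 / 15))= 9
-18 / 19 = -0.95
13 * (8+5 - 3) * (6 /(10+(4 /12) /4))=9360 /121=77.36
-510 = -510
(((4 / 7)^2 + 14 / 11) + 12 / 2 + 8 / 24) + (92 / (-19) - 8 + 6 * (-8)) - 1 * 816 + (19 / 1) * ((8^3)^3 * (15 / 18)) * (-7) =-457029174384467 / 30723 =-14875799055.58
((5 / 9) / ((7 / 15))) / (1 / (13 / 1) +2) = 325 / 567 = 0.57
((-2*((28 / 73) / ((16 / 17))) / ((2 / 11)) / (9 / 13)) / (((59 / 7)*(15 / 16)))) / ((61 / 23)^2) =-252055804 / 2163556845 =-0.12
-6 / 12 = -0.50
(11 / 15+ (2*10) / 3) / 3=37 / 15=2.47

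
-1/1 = -1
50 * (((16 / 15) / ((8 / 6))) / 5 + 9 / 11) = 538 / 11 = 48.91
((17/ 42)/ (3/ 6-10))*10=-170/ 399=-0.43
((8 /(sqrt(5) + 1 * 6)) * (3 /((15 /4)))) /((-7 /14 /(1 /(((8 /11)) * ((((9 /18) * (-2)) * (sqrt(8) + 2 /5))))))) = 44 /((1 + 5 * sqrt(2)) * (sqrt(5) + 6)) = 0.66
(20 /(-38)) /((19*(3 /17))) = -170 /1083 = -0.16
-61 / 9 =-6.78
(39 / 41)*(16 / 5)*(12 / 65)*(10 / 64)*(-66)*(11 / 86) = -6534 / 8815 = -0.74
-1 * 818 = -818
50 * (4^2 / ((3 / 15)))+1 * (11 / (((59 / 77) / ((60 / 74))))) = 8757410 / 2183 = 4011.64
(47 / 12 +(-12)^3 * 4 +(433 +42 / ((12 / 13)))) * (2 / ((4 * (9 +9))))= -77155 / 432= -178.60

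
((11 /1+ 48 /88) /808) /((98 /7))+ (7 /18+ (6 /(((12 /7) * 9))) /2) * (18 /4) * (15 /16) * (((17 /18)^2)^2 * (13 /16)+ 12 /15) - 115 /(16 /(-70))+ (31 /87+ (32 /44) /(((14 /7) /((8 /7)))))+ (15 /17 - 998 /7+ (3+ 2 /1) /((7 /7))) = 33957777315592475 /91587558408192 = 370.77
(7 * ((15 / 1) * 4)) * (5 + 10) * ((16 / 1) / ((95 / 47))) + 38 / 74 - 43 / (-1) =35088830 / 703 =49912.99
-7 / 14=-1 / 2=-0.50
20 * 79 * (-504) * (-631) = 502477920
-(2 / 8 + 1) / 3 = -5 / 12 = -0.42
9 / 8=1.12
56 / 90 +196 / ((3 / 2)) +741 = 872.29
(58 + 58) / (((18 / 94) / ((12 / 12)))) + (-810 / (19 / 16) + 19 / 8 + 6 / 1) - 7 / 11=-1032125 / 15048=-68.59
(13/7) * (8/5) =104/35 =2.97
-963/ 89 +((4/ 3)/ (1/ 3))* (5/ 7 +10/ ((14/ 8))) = 9279/ 623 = 14.89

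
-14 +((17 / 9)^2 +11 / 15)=-3928 / 405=-9.70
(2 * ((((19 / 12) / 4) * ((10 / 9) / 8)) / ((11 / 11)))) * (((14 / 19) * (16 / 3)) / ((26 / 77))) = 2695 / 2106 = 1.28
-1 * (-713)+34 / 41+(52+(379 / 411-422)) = 5809406 / 16851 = 344.75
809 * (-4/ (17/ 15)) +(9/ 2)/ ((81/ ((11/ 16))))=-13979333/ 4896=-2855.26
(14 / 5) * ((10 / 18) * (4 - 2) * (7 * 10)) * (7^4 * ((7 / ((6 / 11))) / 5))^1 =36235892 / 27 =1342070.07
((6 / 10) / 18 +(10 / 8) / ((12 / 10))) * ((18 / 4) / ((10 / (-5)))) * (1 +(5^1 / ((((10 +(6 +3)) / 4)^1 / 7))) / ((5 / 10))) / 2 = -115713 / 6080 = -19.03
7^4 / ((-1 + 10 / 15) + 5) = 1029 / 2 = 514.50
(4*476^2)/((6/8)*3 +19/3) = 10875648/103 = 105588.82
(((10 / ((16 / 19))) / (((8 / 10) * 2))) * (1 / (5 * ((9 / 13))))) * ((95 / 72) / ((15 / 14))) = 164255 / 62208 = 2.64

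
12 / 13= 0.92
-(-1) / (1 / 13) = 13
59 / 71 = 0.83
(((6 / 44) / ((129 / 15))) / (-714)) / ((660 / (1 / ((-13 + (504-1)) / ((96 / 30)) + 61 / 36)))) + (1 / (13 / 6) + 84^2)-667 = 1146558970741915 / 179445320054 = 6389.46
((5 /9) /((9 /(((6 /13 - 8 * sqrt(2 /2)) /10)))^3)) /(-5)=117649 /1801814625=0.00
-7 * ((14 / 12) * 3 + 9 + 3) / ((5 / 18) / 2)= -3906 / 5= -781.20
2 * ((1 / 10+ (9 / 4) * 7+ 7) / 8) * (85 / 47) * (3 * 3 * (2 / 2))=69921 / 752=92.98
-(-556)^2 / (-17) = 309136 / 17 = 18184.47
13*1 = 13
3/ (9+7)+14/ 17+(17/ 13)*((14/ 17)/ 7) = 4119/ 3536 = 1.16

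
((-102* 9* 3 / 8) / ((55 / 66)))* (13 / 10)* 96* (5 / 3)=-429624 / 5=-85924.80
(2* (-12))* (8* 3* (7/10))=-2016/5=-403.20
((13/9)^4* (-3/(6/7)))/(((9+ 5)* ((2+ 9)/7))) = -199927/288684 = -0.69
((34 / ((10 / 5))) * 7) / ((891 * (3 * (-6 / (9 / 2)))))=-119 / 3564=-0.03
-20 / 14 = -1.43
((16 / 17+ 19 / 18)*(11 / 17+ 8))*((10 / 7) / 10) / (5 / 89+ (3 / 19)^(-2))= 0.06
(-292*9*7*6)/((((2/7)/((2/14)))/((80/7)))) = -630720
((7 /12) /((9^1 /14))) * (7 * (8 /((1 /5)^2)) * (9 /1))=34300 /3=11433.33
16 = 16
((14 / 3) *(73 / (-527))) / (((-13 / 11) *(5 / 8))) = 0.88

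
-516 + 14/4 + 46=-933/2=-466.50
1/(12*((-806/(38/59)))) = -19/285324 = -0.00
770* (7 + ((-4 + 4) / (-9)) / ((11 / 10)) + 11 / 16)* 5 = 236775 / 8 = 29596.88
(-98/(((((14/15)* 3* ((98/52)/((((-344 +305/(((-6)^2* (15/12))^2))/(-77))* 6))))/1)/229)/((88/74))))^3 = -291854415797248467132651548672/117296405829351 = -2488178676351376.61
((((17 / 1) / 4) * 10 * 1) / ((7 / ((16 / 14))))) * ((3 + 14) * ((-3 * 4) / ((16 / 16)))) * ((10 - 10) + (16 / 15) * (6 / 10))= -221952 / 245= -905.93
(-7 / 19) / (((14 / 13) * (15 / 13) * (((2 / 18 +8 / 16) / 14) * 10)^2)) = -447174 / 287375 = -1.56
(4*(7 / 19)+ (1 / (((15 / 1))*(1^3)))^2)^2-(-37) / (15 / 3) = 175169386 / 18275625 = 9.58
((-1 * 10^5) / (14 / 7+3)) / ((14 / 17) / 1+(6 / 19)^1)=-403750 / 23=-17554.35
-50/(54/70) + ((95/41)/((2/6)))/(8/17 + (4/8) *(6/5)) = -58.32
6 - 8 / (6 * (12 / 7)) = 47 / 9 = 5.22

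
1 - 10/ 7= -0.43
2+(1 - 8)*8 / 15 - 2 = -56 / 15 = -3.73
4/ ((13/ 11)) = 44/ 13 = 3.38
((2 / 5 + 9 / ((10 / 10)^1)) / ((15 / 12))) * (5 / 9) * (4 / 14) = 376 / 315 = 1.19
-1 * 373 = -373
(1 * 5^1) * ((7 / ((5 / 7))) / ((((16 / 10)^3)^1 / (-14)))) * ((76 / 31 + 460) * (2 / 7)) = -686000 / 31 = -22129.03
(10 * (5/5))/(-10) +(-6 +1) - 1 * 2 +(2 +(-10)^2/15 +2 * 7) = 44/3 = 14.67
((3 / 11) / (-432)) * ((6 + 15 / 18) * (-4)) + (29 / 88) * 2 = 0.68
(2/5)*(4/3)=8/15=0.53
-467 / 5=-93.40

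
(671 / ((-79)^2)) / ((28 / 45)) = 30195 / 174748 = 0.17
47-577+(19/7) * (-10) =-3900/7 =-557.14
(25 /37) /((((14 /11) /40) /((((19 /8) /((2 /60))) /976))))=1.55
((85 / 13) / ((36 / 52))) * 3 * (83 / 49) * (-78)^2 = 14307540 / 49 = 291990.61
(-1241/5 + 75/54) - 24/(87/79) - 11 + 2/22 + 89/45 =-531203/1914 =-277.54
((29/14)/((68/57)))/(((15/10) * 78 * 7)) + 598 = 155418359/259896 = 598.00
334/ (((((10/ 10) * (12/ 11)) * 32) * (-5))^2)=20207/ 1843200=0.01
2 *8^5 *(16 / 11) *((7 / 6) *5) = 18350080 / 33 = 556063.03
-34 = -34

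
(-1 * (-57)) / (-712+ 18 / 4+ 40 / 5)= -114 / 1399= -0.08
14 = 14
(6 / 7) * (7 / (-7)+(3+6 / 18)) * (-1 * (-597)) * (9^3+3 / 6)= 871023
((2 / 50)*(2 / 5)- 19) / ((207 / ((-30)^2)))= -9492 / 115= -82.54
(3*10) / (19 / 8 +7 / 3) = 720 / 113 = 6.37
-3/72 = -1/24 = -0.04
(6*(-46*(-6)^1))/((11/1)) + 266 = 4582/11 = 416.55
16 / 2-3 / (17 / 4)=124 / 17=7.29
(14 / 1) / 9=1.56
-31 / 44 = -0.70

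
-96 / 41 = -2.34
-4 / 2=-2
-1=-1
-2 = -2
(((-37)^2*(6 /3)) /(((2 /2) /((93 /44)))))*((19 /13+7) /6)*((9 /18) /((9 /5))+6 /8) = 7851215 /936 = 8388.05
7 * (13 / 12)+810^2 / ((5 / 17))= 26768971 / 12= 2230747.58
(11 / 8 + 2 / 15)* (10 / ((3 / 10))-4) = 1991 / 45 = 44.24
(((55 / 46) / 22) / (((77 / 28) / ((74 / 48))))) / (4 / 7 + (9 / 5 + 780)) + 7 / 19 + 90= 285484985017 / 3159121944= 90.37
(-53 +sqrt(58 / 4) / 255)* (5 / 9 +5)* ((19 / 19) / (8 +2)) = -265 / 9 +sqrt(58) / 918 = -29.44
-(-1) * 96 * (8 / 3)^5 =1048576 / 81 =12945.38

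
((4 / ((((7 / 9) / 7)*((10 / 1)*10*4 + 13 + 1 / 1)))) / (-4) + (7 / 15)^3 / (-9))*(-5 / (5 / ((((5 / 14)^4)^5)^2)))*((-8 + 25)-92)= -0.00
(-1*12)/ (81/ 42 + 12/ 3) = -168/ 83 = -2.02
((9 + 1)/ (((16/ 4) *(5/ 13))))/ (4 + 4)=13/ 16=0.81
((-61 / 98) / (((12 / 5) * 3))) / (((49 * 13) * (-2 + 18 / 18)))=305 / 2247336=0.00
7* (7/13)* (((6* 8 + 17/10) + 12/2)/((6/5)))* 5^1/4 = 136465/624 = 218.69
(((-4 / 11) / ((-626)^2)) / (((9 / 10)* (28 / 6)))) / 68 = -5 / 1538897052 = -0.00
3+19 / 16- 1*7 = -45 / 16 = -2.81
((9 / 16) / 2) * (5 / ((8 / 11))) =495 / 256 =1.93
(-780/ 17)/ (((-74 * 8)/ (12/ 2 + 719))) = 141375/ 2516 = 56.19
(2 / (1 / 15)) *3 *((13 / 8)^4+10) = 3128445 / 2048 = 1527.56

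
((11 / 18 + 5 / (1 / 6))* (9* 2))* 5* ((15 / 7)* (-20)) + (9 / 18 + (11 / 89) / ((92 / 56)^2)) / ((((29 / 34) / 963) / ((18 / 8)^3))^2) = 51172785234917800431 / 567635654656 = 90150759.23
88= 88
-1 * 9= -9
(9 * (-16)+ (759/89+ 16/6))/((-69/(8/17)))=283672/313191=0.91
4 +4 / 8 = 9 / 2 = 4.50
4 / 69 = 0.06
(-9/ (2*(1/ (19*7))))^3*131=-224674480863/ 8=-28084310107.88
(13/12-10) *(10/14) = -535/84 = -6.37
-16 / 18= -8 / 9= -0.89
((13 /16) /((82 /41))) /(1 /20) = 65 /8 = 8.12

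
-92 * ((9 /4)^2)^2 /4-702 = -330615 /256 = -1291.46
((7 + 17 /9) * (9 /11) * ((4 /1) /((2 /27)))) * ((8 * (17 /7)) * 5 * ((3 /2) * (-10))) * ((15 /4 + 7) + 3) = -55080000 /7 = -7868571.43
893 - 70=823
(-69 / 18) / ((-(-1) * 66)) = -23 / 396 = -0.06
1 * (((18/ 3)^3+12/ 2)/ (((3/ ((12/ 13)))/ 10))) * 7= 62160/ 13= 4781.54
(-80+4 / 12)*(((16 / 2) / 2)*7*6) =-13384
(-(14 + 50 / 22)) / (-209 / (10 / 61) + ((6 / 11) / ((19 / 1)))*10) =34010 / 2663941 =0.01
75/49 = 1.53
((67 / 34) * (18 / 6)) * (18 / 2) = 1809 / 34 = 53.21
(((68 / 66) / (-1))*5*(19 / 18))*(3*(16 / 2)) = -12920 / 99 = -130.51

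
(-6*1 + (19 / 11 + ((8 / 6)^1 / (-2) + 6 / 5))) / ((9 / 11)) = -617 / 135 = -4.57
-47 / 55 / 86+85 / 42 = 100019 / 49665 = 2.01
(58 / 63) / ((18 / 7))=29 / 81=0.36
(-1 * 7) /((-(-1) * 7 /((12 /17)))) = -12 /17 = -0.71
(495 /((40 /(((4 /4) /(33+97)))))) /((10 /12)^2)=891 /6500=0.14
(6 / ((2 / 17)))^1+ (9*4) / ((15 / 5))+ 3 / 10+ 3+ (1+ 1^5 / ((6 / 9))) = 344 / 5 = 68.80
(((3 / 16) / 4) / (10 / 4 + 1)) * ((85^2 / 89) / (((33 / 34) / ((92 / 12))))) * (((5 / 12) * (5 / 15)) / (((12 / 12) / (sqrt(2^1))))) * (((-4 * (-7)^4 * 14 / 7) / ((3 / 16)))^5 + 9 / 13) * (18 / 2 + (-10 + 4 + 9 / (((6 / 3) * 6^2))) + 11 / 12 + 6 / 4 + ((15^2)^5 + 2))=-633387897940795984473789445653482244128946976625 * sqrt(2) / 81619259904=-10974686079785939086804330000000000000.00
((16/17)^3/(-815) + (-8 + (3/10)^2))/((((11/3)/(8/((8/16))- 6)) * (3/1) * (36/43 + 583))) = -27241779207/2211501709450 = -0.01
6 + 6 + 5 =17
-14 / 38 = -7 / 19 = -0.37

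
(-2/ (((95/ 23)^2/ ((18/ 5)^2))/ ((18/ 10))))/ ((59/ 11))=-33936408/ 66559375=-0.51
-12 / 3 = -4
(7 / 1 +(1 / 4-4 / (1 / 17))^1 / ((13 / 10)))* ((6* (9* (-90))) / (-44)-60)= -651015 / 286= -2276.28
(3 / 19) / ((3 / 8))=8 / 19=0.42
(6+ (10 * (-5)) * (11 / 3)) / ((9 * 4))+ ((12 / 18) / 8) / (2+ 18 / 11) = -21181 / 4320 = -4.90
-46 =-46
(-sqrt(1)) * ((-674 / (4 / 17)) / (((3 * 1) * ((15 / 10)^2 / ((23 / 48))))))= 131767 / 648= 203.34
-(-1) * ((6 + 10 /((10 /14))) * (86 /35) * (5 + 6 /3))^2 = 118336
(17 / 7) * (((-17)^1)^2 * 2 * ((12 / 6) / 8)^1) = 4913 / 14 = 350.93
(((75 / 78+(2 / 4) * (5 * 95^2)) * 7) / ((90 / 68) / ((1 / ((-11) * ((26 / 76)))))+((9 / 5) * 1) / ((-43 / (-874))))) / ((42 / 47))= 5592.31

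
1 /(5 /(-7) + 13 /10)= 70 /41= 1.71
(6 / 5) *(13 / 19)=78 / 95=0.82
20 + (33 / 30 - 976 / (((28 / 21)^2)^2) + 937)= 51943 / 80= 649.29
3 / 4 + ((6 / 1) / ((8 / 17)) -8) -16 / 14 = 4.36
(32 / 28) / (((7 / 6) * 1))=48 / 49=0.98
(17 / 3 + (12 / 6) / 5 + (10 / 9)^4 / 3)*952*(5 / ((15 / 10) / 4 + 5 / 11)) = 54207344576 / 1436859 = 37726.28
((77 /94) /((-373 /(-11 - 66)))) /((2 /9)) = 53361 /70124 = 0.76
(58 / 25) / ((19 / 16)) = 928 / 475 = 1.95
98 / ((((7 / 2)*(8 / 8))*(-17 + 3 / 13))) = -182 / 109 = -1.67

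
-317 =-317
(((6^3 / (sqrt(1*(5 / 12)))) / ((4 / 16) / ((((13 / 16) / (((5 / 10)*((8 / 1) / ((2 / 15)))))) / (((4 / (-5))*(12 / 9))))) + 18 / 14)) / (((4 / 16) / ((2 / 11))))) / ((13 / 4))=-96768*sqrt(15) / 42845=-8.75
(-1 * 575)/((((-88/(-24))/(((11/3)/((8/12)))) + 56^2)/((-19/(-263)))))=-6555/494966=-0.01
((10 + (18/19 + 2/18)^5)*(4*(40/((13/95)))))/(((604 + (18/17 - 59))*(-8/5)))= -14079195518993500/928664092970991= -15.16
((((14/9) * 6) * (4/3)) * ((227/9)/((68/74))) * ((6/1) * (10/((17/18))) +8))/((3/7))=4003568128/70227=57008.96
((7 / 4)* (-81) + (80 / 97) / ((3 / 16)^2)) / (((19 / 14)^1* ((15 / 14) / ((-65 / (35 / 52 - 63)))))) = -1954651972 / 23039343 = -84.84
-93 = -93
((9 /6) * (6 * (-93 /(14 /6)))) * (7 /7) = -2511 /7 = -358.71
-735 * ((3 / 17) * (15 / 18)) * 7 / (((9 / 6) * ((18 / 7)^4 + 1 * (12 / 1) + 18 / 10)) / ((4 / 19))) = -411771500 / 223047327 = -1.85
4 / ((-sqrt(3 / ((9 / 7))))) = -4* sqrt(21) / 7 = -2.62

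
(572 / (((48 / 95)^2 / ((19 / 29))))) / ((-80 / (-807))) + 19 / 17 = 22428530677 / 1514496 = 14809.24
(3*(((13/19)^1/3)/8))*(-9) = -117/152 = -0.77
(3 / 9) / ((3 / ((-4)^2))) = 1.78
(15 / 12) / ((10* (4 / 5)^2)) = 25 / 128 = 0.20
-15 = -15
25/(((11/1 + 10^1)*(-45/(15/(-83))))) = 25/5229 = 0.00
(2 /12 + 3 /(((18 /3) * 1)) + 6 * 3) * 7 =392 /3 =130.67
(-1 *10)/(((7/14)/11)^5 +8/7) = -360754240/41229063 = -8.75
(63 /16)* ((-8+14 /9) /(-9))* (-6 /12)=-203 /144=-1.41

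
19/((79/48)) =912/79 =11.54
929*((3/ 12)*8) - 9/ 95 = 176501/ 95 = 1857.91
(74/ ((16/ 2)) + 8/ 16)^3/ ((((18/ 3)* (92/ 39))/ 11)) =720.33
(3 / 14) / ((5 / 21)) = 9 / 10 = 0.90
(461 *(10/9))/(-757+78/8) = -18440/26901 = -0.69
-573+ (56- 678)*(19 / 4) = -7055 / 2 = -3527.50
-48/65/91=-48/5915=-0.01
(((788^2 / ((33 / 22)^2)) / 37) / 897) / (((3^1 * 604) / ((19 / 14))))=5898968 / 947180871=0.01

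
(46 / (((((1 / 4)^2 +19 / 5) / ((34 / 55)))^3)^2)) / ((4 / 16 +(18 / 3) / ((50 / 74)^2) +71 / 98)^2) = 17890538268082674073600000000 / 4611659285787409330204078064879361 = 0.00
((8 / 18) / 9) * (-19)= -76 / 81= -0.94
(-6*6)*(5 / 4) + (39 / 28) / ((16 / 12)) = -4923 / 112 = -43.96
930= 930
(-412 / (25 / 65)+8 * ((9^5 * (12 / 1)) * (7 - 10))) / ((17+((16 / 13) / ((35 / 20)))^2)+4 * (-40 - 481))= 704182420396 / 85563655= 8229.92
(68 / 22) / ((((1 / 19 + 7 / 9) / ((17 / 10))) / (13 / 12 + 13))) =2783937 / 31240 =89.11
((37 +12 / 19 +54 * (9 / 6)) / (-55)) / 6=-1127 / 3135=-0.36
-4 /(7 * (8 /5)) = -5 /14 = -0.36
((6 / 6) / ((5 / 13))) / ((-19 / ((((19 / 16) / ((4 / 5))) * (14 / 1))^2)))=-60515 / 1024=-59.10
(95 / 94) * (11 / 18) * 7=7315 / 1692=4.32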